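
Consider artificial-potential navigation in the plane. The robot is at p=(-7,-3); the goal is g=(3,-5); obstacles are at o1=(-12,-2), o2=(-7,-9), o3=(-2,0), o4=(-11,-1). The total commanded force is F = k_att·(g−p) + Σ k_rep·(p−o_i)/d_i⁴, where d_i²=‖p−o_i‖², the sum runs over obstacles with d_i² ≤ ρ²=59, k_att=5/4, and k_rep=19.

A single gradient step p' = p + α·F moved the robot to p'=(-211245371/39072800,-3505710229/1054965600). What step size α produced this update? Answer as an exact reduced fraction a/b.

F_att = 5/4·(g−p) = 5/4·(10,-2) = (12.5000,-2.5000)
o1: d²=26 ≤ ρ²=59; F_rep = 19·(5,-1)/26² = (0.1405,-0.0281)
o2: d²=36 ≤ ρ²=59; F_rep = 19·(0,6)/36² = (0.0000,0.0880)
o3: d²=34 ≤ ρ²=59; F_rep = 19·(-5,-3)/34² = (-0.0822,-0.0493)
o4: d²=20 ≤ ρ²=59; F_rep = 19·(4,-2)/20² = (0.1900,-0.0950)
F = F_att + ΣF_rep = (12.7484,-2.5845)
Δp = p'−p = (1.5935,-0.3231); α = Δx/Fx = (62264229/39072800) / (62264229/4884100) = 1/8
check: Δy/Fy = (-340813429/1054965600) / (-340813429/131870700) = 1/8 ✓

α = 1/8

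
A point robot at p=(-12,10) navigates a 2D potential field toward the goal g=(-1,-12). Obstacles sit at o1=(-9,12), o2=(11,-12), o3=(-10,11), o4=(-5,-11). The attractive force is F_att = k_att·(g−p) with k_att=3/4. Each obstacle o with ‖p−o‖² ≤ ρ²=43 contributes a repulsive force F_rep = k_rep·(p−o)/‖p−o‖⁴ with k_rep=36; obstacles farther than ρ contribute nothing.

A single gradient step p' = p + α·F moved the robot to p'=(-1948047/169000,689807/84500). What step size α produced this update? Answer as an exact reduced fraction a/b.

α = 1/10

F_att = 3/4·(g−p) = 3/4·(11,-22) = (8.2500,-16.5000)
o1: d²=13 ≤ ρ²=43; F_rep = 36·(-3,-2)/13² = (-0.6391,-0.4260)
o2: d²=1013 > ρ²=43 → inactive
o3: d²=5 ≤ ρ²=43; F_rep = 36·(-2,-1)/5² = (-2.8800,-1.4400)
o4: d²=490 > ρ²=43 → inactive
F = F_att + ΣF_rep = (4.7309,-18.3660)
Δp = p'−p = (0.4731,-1.8366); α = Δx/Fx = (79953/169000) / (79953/16900) = 1/10
check: Δy/Fy = (-155193/84500) / (-155193/8450) = 1/10 ✓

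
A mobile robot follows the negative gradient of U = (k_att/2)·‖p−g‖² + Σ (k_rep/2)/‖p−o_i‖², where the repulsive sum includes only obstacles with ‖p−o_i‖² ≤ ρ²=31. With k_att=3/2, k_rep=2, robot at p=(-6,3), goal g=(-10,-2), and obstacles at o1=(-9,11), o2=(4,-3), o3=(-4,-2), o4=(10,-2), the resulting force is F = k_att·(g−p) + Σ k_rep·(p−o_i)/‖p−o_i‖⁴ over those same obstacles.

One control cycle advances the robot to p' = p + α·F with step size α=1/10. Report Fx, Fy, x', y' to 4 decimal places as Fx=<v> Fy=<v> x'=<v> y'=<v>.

Fx=-6.0048 Fy=-7.4881 x'=-6.6005 y'=2.2512

F_att = 3/2·(g−p) = 3/2·(-4,-5) = (-6.0000,-7.5000)
o1: d²=73 > ρ²=31 → inactive
o2: d²=136 > ρ²=31 → inactive
o3: d²=29 ≤ ρ²=31; F_rep = 2·(-2,5)/29² = (-0.0048,0.0119)
o4: d²=281 > ρ²=31 → inactive
F = F_att + ΣF_rep = (-6.0048,-7.4881)
p' = p + 1/10·F = (-6.6005,2.2512)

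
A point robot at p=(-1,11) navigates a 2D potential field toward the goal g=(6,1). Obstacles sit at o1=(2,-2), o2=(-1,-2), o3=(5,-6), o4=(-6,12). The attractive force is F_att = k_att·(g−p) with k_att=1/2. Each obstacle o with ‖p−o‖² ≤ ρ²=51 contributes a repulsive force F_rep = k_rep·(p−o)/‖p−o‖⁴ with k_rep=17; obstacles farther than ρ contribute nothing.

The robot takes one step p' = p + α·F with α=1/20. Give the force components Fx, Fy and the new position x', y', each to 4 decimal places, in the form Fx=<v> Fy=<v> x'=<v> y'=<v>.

Fx=3.6257 Fy=-5.0251 x'=-0.8187 y'=10.7487

F_att = 1/2·(g−p) = 1/2·(7,-10) = (3.5000,-5.0000)
o1: d²=178 > ρ²=51 → inactive
o2: d²=169 > ρ²=51 → inactive
o3: d²=325 > ρ²=51 → inactive
o4: d²=26 ≤ ρ²=51; F_rep = 17·(5,-1)/26² = (0.1257,-0.0251)
F = F_att + ΣF_rep = (3.6257,-5.0251)
p' = p + 1/20·F = (-0.8187,10.7487)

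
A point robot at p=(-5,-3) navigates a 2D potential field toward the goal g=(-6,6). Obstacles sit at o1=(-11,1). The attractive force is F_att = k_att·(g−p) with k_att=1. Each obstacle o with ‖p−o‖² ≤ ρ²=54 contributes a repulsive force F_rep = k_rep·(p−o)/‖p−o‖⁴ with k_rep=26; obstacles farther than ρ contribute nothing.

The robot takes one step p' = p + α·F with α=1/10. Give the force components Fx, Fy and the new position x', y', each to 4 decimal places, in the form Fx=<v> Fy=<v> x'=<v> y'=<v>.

Fx=-0.9423 Fy=8.9615 x'=-5.0942 y'=-2.1038

F_att = 1·(g−p) = 1·(-1,9) = (-1.0000,9.0000)
o1: d²=52 ≤ ρ²=54; F_rep = 26·(6,-4)/52² = (0.0577,-0.0385)
F = F_att + ΣF_rep = (-0.9423,8.9615)
p' = p + 1/10·F = (-5.0942,-2.1038)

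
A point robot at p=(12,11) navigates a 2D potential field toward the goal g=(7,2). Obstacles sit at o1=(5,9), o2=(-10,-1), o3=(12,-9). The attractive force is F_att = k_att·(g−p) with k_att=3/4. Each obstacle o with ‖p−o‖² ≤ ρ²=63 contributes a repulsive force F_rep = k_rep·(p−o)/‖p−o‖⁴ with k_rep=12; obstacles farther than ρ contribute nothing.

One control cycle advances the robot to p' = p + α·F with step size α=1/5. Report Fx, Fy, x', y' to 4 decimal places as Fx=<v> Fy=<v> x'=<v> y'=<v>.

Fx=-3.7201 Fy=-6.7415 x'=11.2560 y'=9.6517

F_att = 3/4·(g−p) = 3/4·(-5,-9) = (-3.7500,-6.7500)
o1: d²=53 ≤ ρ²=63; F_rep = 12·(7,2)/53² = (0.0299,0.0085)
o2: d²=628 > ρ²=63 → inactive
o3: d²=400 > ρ²=63 → inactive
F = F_att + ΣF_rep = (-3.7201,-6.7415)
p' = p + 1/5·F = (11.2560,9.6517)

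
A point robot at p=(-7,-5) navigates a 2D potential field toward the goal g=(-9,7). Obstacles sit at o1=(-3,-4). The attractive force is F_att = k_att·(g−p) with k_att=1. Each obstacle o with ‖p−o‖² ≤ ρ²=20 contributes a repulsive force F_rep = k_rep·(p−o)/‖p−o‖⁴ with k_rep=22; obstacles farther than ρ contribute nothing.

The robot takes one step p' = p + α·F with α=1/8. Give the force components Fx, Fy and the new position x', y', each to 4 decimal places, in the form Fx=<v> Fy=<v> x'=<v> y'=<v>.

Fx=-2.3045 Fy=11.9239 x'=-7.2881 y'=-3.5095

F_att = 1·(g−p) = 1·(-2,12) = (-2.0000,12.0000)
o1: d²=17 ≤ ρ²=20; F_rep = 22·(-4,-1)/17² = (-0.3045,-0.0761)
F = F_att + ΣF_rep = (-2.3045,11.9239)
p' = p + 1/8·F = (-7.2881,-3.5095)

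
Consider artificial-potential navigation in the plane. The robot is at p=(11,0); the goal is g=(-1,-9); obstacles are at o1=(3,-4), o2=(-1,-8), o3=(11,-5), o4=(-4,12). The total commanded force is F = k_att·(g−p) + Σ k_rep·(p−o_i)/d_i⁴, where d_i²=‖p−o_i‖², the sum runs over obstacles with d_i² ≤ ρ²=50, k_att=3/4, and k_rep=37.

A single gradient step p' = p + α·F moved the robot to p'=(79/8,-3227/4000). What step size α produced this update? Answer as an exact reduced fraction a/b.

α = 1/8

F_att = 3/4·(g−p) = 3/4·(-12,-9) = (-9.0000,-6.7500)
o1: d²=80 > ρ²=50 → inactive
o2: d²=208 > ρ²=50 → inactive
o3: d²=25 ≤ ρ²=50; F_rep = 37·(0,5)/25² = (0.0000,0.2960)
o4: d²=369 > ρ²=50 → inactive
F = F_att + ΣF_rep = (-9.0000,-6.4540)
Δp = p'−p = (-1.1250,-0.8067); α = Δx/Fx = (-9/8) / (-9) = 1/8
check: Δy/Fy = (-3227/4000) / (-3227/500) = 1/8 ✓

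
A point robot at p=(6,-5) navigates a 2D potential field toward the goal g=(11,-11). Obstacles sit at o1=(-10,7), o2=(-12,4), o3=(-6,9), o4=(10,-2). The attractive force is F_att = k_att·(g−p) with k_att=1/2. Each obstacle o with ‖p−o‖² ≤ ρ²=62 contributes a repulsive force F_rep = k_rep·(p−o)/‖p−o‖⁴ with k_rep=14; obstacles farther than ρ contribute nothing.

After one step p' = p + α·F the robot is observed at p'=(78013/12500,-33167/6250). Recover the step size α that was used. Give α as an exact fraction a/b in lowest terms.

α = 1/10

F_att = 1/2·(g−p) = 1/2·(5,-6) = (2.5000,-3.0000)
o1: d²=400 > ρ²=62 → inactive
o2: d²=405 > ρ²=62 → inactive
o3: d²=340 > ρ²=62 → inactive
o4: d²=25 ≤ ρ²=62; F_rep = 14·(-4,-3)/25² = (-0.0896,-0.0672)
F = F_att + ΣF_rep = (2.4104,-3.0672)
Δp = p'−p = (0.2410,-0.3067); α = Δx/Fx = (3013/12500) / (3013/1250) = 1/10
check: Δy/Fy = (-1917/6250) / (-1917/625) = 1/10 ✓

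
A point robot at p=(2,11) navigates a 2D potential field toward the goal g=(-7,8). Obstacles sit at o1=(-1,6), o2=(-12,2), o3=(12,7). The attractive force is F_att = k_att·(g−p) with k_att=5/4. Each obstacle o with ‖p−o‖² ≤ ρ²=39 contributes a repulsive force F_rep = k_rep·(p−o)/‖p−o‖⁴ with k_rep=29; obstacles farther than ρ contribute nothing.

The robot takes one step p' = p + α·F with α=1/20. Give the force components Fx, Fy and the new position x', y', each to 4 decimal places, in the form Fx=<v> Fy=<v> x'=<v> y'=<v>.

F_att = 5/4·(g−p) = 5/4·(-9,-3) = (-11.2500,-3.7500)
o1: d²=34 ≤ ρ²=39; F_rep = 29·(3,5)/34² = (0.0753,0.1254)
o2: d²=277 > ρ²=39 → inactive
o3: d²=116 > ρ²=39 → inactive
F = F_att + ΣF_rep = (-11.1747,-3.6246)
p' = p + 1/20·F = (1.4413,10.8188)

Fx=-11.1747 Fy=-3.6246 x'=1.4413 y'=10.8188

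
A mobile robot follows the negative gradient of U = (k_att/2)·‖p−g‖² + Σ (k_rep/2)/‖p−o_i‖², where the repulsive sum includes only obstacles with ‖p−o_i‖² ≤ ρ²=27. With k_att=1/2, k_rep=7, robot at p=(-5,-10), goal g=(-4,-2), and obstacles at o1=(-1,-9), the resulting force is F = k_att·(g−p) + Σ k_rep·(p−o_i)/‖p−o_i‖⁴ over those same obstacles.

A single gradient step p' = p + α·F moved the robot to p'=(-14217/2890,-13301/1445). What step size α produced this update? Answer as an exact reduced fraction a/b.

F_att = 1/2·(g−p) = 1/2·(1,8) = (0.5000,4.0000)
o1: d²=17 ≤ ρ²=27; F_rep = 7·(-4,-1)/17² = (-0.0969,-0.0242)
F = F_att + ΣF_rep = (0.4031,3.9758)
Δp = p'−p = (0.0806,0.7952); α = Δx/Fx = (233/2890) / (233/578) = 1/5
check: Δy/Fy = (1149/1445) / (1149/289) = 1/5 ✓

α = 1/5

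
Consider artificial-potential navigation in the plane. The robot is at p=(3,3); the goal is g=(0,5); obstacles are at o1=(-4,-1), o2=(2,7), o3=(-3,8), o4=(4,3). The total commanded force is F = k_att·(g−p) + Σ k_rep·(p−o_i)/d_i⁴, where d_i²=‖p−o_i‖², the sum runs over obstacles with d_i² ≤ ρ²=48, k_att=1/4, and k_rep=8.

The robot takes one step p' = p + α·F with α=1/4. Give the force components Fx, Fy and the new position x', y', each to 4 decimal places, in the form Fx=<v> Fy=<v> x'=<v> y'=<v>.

F_att = 1/4·(g−p) = 1/4·(-3,2) = (-0.7500,0.5000)
o1: d²=65 > ρ²=48 → inactive
o2: d²=17 ≤ ρ²=48; F_rep = 8·(1,-4)/17² = (0.0277,-0.1107)
o3: d²=61 > ρ²=48 → inactive
o4: d²=1 ≤ ρ²=48; F_rep = 8·(-1,0)/1² = (-8.0000,0.0000)
F = F_att + ΣF_rep = (-8.7223,0.3893)
p' = p + 1/4·F = (0.8194,3.0973)

Fx=-8.7223 Fy=0.3893 x'=0.8194 y'=3.0973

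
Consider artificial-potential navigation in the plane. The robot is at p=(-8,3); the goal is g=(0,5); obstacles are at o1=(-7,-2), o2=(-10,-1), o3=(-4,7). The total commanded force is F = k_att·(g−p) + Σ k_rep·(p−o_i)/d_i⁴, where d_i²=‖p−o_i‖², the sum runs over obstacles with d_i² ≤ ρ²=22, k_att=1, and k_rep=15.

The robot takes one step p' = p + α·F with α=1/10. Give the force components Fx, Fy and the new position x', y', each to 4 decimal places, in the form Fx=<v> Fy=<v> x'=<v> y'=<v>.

F_att = 1·(g−p) = 1·(8,2) = (8.0000,2.0000)
o1: d²=26 > ρ²=22 → inactive
o2: d²=20 ≤ ρ²=22; F_rep = 15·(2,4)/20² = (0.0750,0.1500)
o3: d²=32 > ρ²=22 → inactive
F = F_att + ΣF_rep = (8.0750,2.1500)
p' = p + 1/10·F = (-7.1925,3.2150)

Fx=8.0750 Fy=2.1500 x'=-7.1925 y'=3.2150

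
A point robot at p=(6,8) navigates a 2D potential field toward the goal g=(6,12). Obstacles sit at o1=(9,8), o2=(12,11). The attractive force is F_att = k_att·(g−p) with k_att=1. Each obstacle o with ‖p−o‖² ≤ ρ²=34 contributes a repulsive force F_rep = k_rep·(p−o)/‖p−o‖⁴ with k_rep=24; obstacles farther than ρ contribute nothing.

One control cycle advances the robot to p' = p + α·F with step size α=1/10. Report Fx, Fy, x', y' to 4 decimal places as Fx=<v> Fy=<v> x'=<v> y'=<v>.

F_att = 1·(g−p) = 1·(0,4) = (0.0000,4.0000)
o1: d²=9 ≤ ρ²=34; F_rep = 24·(-3,0)/9² = (-0.8889,0.0000)
o2: d²=45 > ρ²=34 → inactive
F = F_att + ΣF_rep = (-0.8889,4.0000)
p' = p + 1/10·F = (5.9111,8.4000)

Fx=-0.8889 Fy=4.0000 x'=5.9111 y'=8.4000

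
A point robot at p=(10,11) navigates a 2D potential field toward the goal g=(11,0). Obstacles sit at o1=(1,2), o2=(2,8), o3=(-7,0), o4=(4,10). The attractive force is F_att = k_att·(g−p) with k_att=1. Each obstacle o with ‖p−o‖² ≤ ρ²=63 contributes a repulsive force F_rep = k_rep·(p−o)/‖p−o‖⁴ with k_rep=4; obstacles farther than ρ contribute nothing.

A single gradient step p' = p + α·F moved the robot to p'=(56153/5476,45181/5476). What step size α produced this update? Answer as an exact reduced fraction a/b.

F_att = 1·(g−p) = 1·(1,-11) = (1.0000,-11.0000)
o1: d²=162 > ρ²=63 → inactive
o2: d²=73 > ρ²=63 → inactive
o3: d²=410 > ρ²=63 → inactive
o4: d²=37 ≤ ρ²=63; F_rep = 4·(6,1)/37² = (0.0175,0.0029)
F = F_att + ΣF_rep = (1.0175,-10.9971)
Δp = p'−p = (0.2544,-2.7493); α = Δx/Fx = (1393/5476) / (1393/1369) = 1/4
check: Δy/Fy = (-15055/5476) / (-15055/1369) = 1/4 ✓

α = 1/4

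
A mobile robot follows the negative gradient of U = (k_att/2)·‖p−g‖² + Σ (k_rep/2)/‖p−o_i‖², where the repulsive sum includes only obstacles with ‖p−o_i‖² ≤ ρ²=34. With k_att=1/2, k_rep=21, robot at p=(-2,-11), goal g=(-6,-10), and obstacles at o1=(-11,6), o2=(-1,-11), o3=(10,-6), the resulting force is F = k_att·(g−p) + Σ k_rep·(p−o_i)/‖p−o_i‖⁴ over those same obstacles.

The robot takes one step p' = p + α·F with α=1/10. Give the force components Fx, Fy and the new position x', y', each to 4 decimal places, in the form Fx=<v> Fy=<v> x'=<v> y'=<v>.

F_att = 1/2·(g−p) = 1/2·(-4,1) = (-2.0000,0.5000)
o1: d²=370 > ρ²=34 → inactive
o2: d²=1 ≤ ρ²=34; F_rep = 21·(-1,0)/1² = (-21.0000,0.0000)
o3: d²=169 > ρ²=34 → inactive
F = F_att + ΣF_rep = (-23.0000,0.5000)
p' = p + 1/10·F = (-4.3000,-10.9500)

Fx=-23.0000 Fy=0.5000 x'=-4.3000 y'=-10.9500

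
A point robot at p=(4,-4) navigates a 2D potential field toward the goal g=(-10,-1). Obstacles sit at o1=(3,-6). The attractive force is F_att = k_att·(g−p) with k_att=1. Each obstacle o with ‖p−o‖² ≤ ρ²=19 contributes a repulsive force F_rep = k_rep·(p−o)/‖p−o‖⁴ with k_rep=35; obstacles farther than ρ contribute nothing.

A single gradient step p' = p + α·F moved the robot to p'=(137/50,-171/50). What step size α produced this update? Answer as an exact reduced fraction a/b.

α = 1/10

F_att = 1·(g−p) = 1·(-14,3) = (-14.0000,3.0000)
o1: d²=5 ≤ ρ²=19; F_rep = 35·(1,2)/5² = (1.4000,2.8000)
F = F_att + ΣF_rep = (-12.6000,5.8000)
Δp = p'−p = (-1.2600,0.5800); α = Δx/Fx = (-63/50) / (-63/5) = 1/10
check: Δy/Fy = (29/50) / (29/5) = 1/10 ✓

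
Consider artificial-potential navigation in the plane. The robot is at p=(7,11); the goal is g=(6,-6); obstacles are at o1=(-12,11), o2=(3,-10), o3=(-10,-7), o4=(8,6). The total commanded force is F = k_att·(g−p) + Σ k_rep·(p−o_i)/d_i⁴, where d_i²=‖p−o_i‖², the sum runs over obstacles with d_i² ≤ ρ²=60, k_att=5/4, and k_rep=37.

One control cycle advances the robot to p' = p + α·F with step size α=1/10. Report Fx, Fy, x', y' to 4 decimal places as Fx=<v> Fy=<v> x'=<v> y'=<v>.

Fx=-1.3047 Fy=-20.9763 x'=6.8695 y'=8.9024

F_att = 5/4·(g−p) = 5/4·(-1,-17) = (-1.2500,-21.2500)
o1: d²=361 > ρ²=60 → inactive
o2: d²=457 > ρ²=60 → inactive
o3: d²=613 > ρ²=60 → inactive
o4: d²=26 ≤ ρ²=60; F_rep = 37·(-1,5)/26² = (-0.0547,0.2737)
F = F_att + ΣF_rep = (-1.3047,-20.9763)
p' = p + 1/10·F = (6.8695,8.9024)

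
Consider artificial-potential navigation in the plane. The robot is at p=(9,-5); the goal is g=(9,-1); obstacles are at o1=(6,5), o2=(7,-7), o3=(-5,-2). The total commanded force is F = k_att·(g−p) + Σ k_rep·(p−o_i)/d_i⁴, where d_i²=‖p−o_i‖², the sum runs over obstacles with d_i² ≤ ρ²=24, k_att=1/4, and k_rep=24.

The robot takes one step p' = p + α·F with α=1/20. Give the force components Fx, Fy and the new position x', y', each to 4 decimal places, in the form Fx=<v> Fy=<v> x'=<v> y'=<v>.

F_att = 1/4·(g−p) = 1/4·(0,4) = (0.0000,1.0000)
o1: d²=109 > ρ²=24 → inactive
o2: d²=8 ≤ ρ²=24; F_rep = 24·(2,2)/8² = (0.7500,0.7500)
o3: d²=205 > ρ²=24 → inactive
F = F_att + ΣF_rep = (0.7500,1.7500)
p' = p + 1/20·F = (9.0375,-4.9125)

Fx=0.7500 Fy=1.7500 x'=9.0375 y'=-4.9125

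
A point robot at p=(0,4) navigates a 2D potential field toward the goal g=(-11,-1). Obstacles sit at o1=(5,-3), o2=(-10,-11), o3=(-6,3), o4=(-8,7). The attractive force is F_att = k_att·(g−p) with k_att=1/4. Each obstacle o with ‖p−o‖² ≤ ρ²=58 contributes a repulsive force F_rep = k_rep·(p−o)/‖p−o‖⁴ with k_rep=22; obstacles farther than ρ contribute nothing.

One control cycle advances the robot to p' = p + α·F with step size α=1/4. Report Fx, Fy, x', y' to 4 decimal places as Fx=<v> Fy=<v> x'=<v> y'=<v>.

Fx=-2.6536 Fy=-1.2339 x'=-0.6634 y'=3.6915

F_att = 1/4·(g−p) = 1/4·(-11,-5) = (-2.7500,-1.2500)
o1: d²=74 > ρ²=58 → inactive
o2: d²=325 > ρ²=58 → inactive
o3: d²=37 ≤ ρ²=58; F_rep = 22·(6,1)/37² = (0.0964,0.0161)
o4: d²=73 > ρ²=58 → inactive
F = F_att + ΣF_rep = (-2.6536,-1.2339)
p' = p + 1/4·F = (-0.6634,3.6915)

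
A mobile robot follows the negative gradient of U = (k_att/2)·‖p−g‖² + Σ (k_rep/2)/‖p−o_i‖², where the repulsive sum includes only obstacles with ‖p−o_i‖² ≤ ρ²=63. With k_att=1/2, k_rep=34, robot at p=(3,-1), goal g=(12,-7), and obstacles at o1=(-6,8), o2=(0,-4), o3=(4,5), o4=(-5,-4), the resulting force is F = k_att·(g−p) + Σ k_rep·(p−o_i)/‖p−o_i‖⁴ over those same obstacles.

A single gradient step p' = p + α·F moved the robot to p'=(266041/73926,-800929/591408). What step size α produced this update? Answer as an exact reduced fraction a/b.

F_att = 1/2·(g−p) = 1/2·(9,-6) = (4.5000,-3.0000)
o1: d²=162 > ρ²=63 → inactive
o2: d²=18 ≤ ρ²=63; F_rep = 34·(3,3)/18² = (0.3148,0.3148)
o3: d²=37 ≤ ρ²=63; F_rep = 34·(-1,-6)/37² = (-0.0248,-0.1490)
o4: d²=73 > ρ²=63 → inactive
F = F_att + ΣF_rep = (4.7900,-2.8342)
Δp = p'−p = (0.5987,-0.3543); α = Δx/Fx = (44263/73926) / (177052/36963) = 1/8
check: Δy/Fy = (-209521/591408) / (-209521/73926) = 1/8 ✓

α = 1/8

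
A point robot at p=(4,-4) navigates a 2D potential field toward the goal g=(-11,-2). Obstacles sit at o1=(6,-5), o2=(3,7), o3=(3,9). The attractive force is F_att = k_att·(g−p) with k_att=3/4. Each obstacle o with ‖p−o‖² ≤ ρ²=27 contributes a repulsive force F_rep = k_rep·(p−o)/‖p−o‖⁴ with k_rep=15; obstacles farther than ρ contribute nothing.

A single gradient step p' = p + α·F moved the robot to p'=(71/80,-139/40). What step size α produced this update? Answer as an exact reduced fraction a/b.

F_att = 3/4·(g−p) = 3/4·(-15,2) = (-11.2500,1.5000)
o1: d²=5 ≤ ρ²=27; F_rep = 15·(-2,1)/5² = (-1.2000,0.6000)
o2: d²=122 > ρ²=27 → inactive
o3: d²=170 > ρ²=27 → inactive
F = F_att + ΣF_rep = (-12.4500,2.1000)
Δp = p'−p = (-3.1125,0.5250); α = Δx/Fx = (-249/80) / (-249/20) = 1/4
check: Δy/Fy = (21/40) / (21/10) = 1/4 ✓

α = 1/4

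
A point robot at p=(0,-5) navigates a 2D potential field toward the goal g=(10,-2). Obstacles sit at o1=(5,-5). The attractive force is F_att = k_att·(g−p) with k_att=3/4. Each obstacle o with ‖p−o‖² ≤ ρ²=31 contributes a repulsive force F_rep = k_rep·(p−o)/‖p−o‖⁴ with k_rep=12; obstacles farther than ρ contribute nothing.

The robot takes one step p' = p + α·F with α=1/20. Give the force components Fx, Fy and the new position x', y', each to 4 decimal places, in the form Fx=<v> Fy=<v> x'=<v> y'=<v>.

Fx=7.4040 Fy=2.2500 x'=0.3702 y'=-4.8875

F_att = 3/4·(g−p) = 3/4·(10,3) = (7.5000,2.2500)
o1: d²=25 ≤ ρ²=31; F_rep = 12·(-5,0)/25² = (-0.0960,0.0000)
F = F_att + ΣF_rep = (7.4040,2.2500)
p' = p + 1/20·F = (0.3702,-4.8875)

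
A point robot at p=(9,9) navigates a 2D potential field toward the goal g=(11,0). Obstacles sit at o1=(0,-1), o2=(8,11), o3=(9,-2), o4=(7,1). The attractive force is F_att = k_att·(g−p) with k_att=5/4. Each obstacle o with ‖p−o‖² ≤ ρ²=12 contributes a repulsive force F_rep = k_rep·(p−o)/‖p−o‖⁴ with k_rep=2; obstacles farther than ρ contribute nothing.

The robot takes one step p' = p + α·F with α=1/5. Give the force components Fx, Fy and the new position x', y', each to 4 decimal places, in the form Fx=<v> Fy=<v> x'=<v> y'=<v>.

F_att = 5/4·(g−p) = 5/4·(2,-9) = (2.5000,-11.2500)
o1: d²=181 > ρ²=12 → inactive
o2: d²=5 ≤ ρ²=12; F_rep = 2·(1,-2)/5² = (0.0800,-0.1600)
o3: d²=121 > ρ²=12 → inactive
o4: d²=68 > ρ²=12 → inactive
F = F_att + ΣF_rep = (2.5800,-11.4100)
p' = p + 1/5·F = (9.5160,6.7180)

Fx=2.5800 Fy=-11.4100 x'=9.5160 y'=6.7180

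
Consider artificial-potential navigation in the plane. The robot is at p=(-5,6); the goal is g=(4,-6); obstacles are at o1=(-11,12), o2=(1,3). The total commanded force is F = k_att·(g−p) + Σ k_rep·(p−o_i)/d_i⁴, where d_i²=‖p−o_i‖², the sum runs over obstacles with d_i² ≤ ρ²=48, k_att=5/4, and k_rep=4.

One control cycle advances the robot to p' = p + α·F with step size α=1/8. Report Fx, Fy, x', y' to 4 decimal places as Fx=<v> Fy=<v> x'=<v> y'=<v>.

Fx=11.2381 Fy=-14.9941 x'=-3.5952 y'=4.1257

F_att = 5/4·(g−p) = 5/4·(9,-12) = (11.2500,-15.0000)
o1: d²=72 > ρ²=48 → inactive
o2: d²=45 ≤ ρ²=48; F_rep = 4·(-6,3)/45² = (-0.0119,0.0059)
F = F_att + ΣF_rep = (11.2381,-14.9941)
p' = p + 1/8·F = (-3.5952,4.1257)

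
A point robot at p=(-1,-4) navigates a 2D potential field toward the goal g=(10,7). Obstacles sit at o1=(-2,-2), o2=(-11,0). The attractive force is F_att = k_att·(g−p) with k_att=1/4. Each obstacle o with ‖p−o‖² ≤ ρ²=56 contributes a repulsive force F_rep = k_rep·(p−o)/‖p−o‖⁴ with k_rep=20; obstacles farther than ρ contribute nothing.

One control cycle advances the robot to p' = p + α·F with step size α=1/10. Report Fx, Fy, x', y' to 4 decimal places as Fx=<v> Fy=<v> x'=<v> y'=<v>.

F_att = 1/4·(g−p) = 1/4·(11,11) = (2.7500,2.7500)
o1: d²=5 ≤ ρ²=56; F_rep = 20·(1,-2)/5² = (0.8000,-1.6000)
o2: d²=116 > ρ²=56 → inactive
F = F_att + ΣF_rep = (3.5500,1.1500)
p' = p + 1/10·F = (-0.6450,-3.8850)

Fx=3.5500 Fy=1.1500 x'=-0.6450 y'=-3.8850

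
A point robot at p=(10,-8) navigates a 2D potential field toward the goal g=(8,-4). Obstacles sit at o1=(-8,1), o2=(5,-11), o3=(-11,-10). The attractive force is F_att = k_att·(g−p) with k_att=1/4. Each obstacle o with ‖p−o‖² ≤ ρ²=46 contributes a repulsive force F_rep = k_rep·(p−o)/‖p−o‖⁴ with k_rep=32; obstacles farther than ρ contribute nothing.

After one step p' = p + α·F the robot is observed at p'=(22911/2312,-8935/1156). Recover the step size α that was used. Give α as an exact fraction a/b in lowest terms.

α = 1/4

F_att = 1/4·(g−p) = 1/4·(-2,4) = (-0.5000,1.0000)
o1: d²=405 > ρ²=46 → inactive
o2: d²=34 ≤ ρ²=46; F_rep = 32·(5,3)/34² = (0.1384,0.0830)
o3: d²=445 > ρ²=46 → inactive
F = F_att + ΣF_rep = (-0.3616,1.0830)
Δp = p'−p = (-0.0904,0.2708); α = Δx/Fx = (-209/2312) / (-209/578) = 1/4
check: Δy/Fy = (313/1156) / (313/289) = 1/4 ✓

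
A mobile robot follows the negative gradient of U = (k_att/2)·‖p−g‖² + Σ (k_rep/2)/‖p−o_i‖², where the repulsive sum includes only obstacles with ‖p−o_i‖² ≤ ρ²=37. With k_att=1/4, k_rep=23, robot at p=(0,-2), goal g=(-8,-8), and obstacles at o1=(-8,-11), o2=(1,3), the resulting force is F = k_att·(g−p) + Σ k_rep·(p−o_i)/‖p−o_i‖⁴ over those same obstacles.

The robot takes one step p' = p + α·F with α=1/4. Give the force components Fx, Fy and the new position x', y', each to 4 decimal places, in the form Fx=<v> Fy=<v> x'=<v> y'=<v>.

Fx=-2.0340 Fy=-1.6701 x'=-0.5085 y'=-2.4175

F_att = 1/4·(g−p) = 1/4·(-8,-6) = (-2.0000,-1.5000)
o1: d²=145 > ρ²=37 → inactive
o2: d²=26 ≤ ρ²=37; F_rep = 23·(-1,-5)/26² = (-0.0340,-0.1701)
F = F_att + ΣF_rep = (-2.0340,-1.6701)
p' = p + 1/4·F = (-0.5085,-2.4175)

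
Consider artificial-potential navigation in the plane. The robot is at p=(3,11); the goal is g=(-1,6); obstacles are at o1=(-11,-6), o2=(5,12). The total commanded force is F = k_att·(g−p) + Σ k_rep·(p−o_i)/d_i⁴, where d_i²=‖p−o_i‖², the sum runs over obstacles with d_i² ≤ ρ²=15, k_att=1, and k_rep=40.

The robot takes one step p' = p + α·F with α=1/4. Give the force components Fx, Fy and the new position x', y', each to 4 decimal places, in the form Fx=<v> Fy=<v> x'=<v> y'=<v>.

F_att = 1·(g−p) = 1·(-4,-5) = (-4.0000,-5.0000)
o1: d²=485 > ρ²=15 → inactive
o2: d²=5 ≤ ρ²=15; F_rep = 40·(-2,-1)/5² = (-3.2000,-1.6000)
F = F_att + ΣF_rep = (-7.2000,-6.6000)
p' = p + 1/4·F = (1.2000,9.3500)

Fx=-7.2000 Fy=-6.6000 x'=1.2000 y'=9.3500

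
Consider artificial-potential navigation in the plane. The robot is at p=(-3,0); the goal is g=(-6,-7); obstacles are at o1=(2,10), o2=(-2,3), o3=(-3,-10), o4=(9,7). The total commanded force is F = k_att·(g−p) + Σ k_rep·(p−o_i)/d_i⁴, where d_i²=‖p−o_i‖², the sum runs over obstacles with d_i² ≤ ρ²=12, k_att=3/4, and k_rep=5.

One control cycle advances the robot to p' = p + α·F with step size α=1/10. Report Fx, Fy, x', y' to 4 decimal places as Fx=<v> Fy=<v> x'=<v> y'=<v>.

F_att = 3/4·(g−p) = 3/4·(-3,-7) = (-2.2500,-5.2500)
o1: d²=125 > ρ²=12 → inactive
o2: d²=10 ≤ ρ²=12; F_rep = 5·(-1,-3)/10² = (-0.0500,-0.1500)
o3: d²=100 > ρ²=12 → inactive
o4: d²=193 > ρ²=12 → inactive
F = F_att + ΣF_rep = (-2.3000,-5.4000)
p' = p + 1/10·F = (-3.2300,-0.5400)

Fx=-2.3000 Fy=-5.4000 x'=-3.2300 y'=-0.5400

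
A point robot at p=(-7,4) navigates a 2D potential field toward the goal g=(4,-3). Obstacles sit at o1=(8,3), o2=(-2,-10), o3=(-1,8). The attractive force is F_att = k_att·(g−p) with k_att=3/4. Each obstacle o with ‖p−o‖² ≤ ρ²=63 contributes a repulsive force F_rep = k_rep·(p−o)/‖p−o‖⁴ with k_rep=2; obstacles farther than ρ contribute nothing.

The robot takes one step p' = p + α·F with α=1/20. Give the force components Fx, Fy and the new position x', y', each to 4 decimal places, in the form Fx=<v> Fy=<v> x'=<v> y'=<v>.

Fx=8.2456 Fy=-5.2530 x'=-6.5877 y'=3.7374

F_att = 3/4·(g−p) = 3/4·(11,-7) = (8.2500,-5.2500)
o1: d²=226 > ρ²=63 → inactive
o2: d²=221 > ρ²=63 → inactive
o3: d²=52 ≤ ρ²=63; F_rep = 2·(-6,-4)/52² = (-0.0044,-0.0030)
F = F_att + ΣF_rep = (8.2456,-5.2530)
p' = p + 1/20·F = (-6.5877,3.7374)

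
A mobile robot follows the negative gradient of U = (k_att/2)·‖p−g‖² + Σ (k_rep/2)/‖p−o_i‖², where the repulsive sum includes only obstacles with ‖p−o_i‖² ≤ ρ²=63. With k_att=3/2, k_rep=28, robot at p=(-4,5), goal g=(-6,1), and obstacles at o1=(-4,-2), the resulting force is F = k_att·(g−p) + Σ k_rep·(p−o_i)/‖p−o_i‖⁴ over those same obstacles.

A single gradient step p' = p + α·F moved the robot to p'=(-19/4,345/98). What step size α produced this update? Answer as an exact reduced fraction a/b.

F_att = 3/2·(g−p) = 3/2·(-2,-4) = (-3.0000,-6.0000)
o1: d²=49 ≤ ρ²=63; F_rep = 28·(0,7)/49² = (0.0000,0.0816)
F = F_att + ΣF_rep = (-3.0000,-5.9184)
Δp = p'−p = (-0.7500,-1.4796); α = Δx/Fx = (-3/4) / (-3) = 1/4
check: Δy/Fy = (-145/98) / (-290/49) = 1/4 ✓

α = 1/4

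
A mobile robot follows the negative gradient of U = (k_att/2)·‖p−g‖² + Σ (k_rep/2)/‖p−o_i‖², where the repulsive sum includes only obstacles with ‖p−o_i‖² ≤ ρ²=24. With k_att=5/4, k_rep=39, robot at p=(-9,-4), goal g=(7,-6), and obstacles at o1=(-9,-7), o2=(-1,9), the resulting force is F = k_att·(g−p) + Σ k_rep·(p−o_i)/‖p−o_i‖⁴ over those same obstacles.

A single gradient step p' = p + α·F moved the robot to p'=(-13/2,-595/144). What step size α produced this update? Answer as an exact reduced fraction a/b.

F_att = 5/4·(g−p) = 5/4·(16,-2) = (20.0000,-2.5000)
o1: d²=9 ≤ ρ²=24; F_rep = 39·(0,3)/9² = (0.0000,1.4444)
o2: d²=233 > ρ²=24 → inactive
F = F_att + ΣF_rep = (20.0000,-1.0556)
Δp = p'−p = (2.5000,-0.1319); α = Δx/Fx = (5/2) / (20) = 1/8
check: Δy/Fy = (-19/144) / (-19/18) = 1/8 ✓

α = 1/8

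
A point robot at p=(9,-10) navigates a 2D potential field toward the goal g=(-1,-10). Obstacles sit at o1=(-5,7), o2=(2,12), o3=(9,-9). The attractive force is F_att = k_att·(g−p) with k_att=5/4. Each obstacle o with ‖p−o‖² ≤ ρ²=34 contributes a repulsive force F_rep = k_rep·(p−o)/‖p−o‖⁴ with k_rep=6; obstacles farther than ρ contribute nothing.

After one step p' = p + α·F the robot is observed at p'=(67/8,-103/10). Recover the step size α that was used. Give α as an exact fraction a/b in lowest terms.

F_att = 5/4·(g−p) = 5/4·(-10,0) = (-12.5000,0.0000)
o1: d²=485 > ρ²=34 → inactive
o2: d²=533 > ρ²=34 → inactive
o3: d²=1 ≤ ρ²=34; F_rep = 6·(0,-1)/1² = (0.0000,-6.0000)
F = F_att + ΣF_rep = (-12.5000,-6.0000)
Δp = p'−p = (-0.6250,-0.3000); α = Δx/Fx = (-5/8) / (-25/2) = 1/20
check: Δy/Fy = (-3/10) / (-6) = 1/20 ✓

α = 1/20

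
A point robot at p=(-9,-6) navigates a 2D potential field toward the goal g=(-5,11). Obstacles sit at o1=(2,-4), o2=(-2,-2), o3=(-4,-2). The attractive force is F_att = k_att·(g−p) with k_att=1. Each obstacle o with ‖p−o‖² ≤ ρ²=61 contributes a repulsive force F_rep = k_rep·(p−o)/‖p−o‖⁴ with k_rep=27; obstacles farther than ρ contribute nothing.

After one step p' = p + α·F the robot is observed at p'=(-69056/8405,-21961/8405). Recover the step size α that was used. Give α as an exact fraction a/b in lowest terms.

F_att = 1·(g−p) = 1·(4,17) = (4.0000,17.0000)
o1: d²=125 > ρ²=61 → inactive
o2: d²=65 > ρ²=61 → inactive
o3: d²=41 ≤ ρ²=61; F_rep = 27·(-5,-4)/41² = (-0.0803,-0.0642)
F = F_att + ΣF_rep = (3.9197,16.9358)
Δp = p'−p = (0.7839,3.3872); α = Δx/Fx = (6589/8405) / (6589/1681) = 1/5
check: Δy/Fy = (28469/8405) / (28469/1681) = 1/5 ✓

α = 1/5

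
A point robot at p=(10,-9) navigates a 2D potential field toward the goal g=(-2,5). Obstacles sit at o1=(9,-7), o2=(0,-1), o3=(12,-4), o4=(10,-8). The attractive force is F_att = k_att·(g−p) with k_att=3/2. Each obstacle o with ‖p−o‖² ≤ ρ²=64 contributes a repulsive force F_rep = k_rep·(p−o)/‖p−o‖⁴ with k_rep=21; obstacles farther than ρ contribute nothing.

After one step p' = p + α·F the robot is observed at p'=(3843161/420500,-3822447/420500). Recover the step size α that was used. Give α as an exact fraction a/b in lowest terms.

α = 1/20

F_att = 3/2·(g−p) = 3/2·(-12,14) = (-18.0000,21.0000)
o1: d²=5 ≤ ρ²=64; F_rep = 21·(1,-2)/5² = (0.8400,-1.6800)
o2: d²=164 > ρ²=64 → inactive
o3: d²=29 ≤ ρ²=64; F_rep = 21·(-2,-5)/29² = (-0.0499,-0.1249)
o4: d²=1 ≤ ρ²=64; F_rep = 21·(0,-1)/1² = (0.0000,-21.0000)
F = F_att + ΣF_rep = (-17.2099,-1.8049)
Δp = p'−p = (-0.8605,-0.0902); α = Δx/Fx = (-361839/420500) / (-361839/21025) = 1/20
check: Δy/Fy = (-37947/420500) / (-37947/21025) = 1/20 ✓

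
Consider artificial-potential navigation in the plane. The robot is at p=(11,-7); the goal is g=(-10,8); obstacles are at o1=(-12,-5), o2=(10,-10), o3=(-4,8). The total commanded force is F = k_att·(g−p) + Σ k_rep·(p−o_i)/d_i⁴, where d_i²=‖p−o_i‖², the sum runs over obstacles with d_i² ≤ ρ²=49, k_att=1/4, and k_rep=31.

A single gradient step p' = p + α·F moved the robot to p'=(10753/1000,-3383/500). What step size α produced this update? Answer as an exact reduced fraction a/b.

F_att = 1/4·(g−p) = 1/4·(-21,15) = (-5.2500,3.7500)
o1: d²=533 > ρ²=49 → inactive
o2: d²=10 ≤ ρ²=49; F_rep = 31·(1,3)/10² = (0.3100,0.9300)
o3: d²=450 > ρ²=49 → inactive
F = F_att + ΣF_rep = (-4.9400,4.6800)
Δp = p'−p = (-0.2470,0.2340); α = Δx/Fx = (-247/1000) / (-247/50) = 1/20
check: Δy/Fy = (117/500) / (117/25) = 1/20 ✓

α = 1/20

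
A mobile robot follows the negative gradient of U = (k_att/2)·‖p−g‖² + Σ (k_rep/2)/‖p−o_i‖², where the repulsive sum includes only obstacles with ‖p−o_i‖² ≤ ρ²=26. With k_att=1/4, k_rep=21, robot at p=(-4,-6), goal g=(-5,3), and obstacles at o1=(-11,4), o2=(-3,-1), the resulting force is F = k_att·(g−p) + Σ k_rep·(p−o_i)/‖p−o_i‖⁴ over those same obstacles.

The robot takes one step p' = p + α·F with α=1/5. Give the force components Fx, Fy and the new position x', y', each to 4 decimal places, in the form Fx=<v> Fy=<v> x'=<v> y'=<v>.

F_att = 1/4·(g−p) = 1/4·(-1,9) = (-0.2500,2.2500)
o1: d²=149 > ρ²=26 → inactive
o2: d²=26 ≤ ρ²=26; F_rep = 21·(-1,-5)/26² = (-0.0311,-0.1553)
F = F_att + ΣF_rep = (-0.2811,2.0947)
p' = p + 1/5·F = (-4.0562,-5.5811)

Fx=-0.2811 Fy=2.0947 x'=-4.0562 y'=-5.5811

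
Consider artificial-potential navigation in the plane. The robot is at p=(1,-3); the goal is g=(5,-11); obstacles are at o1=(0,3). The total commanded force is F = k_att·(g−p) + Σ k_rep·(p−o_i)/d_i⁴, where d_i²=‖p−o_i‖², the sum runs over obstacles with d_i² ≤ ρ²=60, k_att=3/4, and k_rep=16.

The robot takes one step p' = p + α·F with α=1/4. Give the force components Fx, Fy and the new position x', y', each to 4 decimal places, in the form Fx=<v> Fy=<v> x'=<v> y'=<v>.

Fx=3.0117 Fy=-6.0701 x'=1.7529 y'=-4.5175

F_att = 3/4·(g−p) = 3/4·(4,-8) = (3.0000,-6.0000)
o1: d²=37 ≤ ρ²=60; F_rep = 16·(1,-6)/37² = (0.0117,-0.0701)
F = F_att + ΣF_rep = (3.0117,-6.0701)
p' = p + 1/4·F = (1.7529,-4.5175)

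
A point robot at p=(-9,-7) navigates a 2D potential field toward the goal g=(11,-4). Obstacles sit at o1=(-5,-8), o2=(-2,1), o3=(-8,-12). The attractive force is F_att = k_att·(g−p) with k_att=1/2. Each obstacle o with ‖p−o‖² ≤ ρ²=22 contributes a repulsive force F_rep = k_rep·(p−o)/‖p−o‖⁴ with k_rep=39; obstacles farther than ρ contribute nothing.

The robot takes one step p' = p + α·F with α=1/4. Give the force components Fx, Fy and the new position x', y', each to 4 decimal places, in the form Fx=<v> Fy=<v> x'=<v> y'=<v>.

Fx=9.4602 Fy=1.6349 x'=-6.6349 y'=-6.5913

F_att = 1/2·(g−p) = 1/2·(20,3) = (10.0000,1.5000)
o1: d²=17 ≤ ρ²=22; F_rep = 39·(-4,1)/17² = (-0.5398,0.1349)
o2: d²=113 > ρ²=22 → inactive
o3: d²=26 > ρ²=22 → inactive
F = F_att + ΣF_rep = (9.4602,1.6349)
p' = p + 1/4·F = (-6.6349,-6.5913)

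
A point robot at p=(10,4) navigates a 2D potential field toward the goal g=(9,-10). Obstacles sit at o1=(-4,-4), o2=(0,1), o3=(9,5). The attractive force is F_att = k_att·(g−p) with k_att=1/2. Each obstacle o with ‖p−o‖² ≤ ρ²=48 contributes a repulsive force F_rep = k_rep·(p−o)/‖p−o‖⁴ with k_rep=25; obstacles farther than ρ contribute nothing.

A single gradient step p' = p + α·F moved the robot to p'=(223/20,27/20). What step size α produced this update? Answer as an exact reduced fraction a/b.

F_att = 1/2·(g−p) = 1/2·(-1,-14) = (-0.5000,-7.0000)
o1: d²=260 > ρ²=48 → inactive
o2: d²=109 > ρ²=48 → inactive
o3: d²=2 ≤ ρ²=48; F_rep = 25·(1,-1)/2² = (6.2500,-6.2500)
F = F_att + ΣF_rep = (5.7500,-13.2500)
Δp = p'−p = (1.1500,-2.6500); α = Δx/Fx = (23/20) / (23/4) = 1/5
check: Δy/Fy = (-53/20) / (-53/4) = 1/5 ✓

α = 1/5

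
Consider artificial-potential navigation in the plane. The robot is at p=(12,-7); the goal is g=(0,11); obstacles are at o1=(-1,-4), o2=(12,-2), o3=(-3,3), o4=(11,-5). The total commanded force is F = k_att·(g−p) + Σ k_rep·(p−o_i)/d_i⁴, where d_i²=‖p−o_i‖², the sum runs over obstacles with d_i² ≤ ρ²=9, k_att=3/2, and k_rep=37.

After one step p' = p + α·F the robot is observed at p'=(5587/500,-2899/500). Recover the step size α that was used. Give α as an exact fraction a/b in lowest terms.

F_att = 3/2·(g−p) = 3/2·(-12,18) = (-18.0000,27.0000)
o1: d²=178 > ρ²=9 → inactive
o2: d²=25 > ρ²=9 → inactive
o3: d²=325 > ρ²=9 → inactive
o4: d²=5 ≤ ρ²=9; F_rep = 37·(1,-2)/5² = (1.4800,-2.9600)
F = F_att + ΣF_rep = (-16.5200,24.0400)
Δp = p'−p = (-0.8260,1.2020); α = Δx/Fx = (-413/500) / (-413/25) = 1/20
check: Δy/Fy = (601/500) / (601/25) = 1/20 ✓

α = 1/20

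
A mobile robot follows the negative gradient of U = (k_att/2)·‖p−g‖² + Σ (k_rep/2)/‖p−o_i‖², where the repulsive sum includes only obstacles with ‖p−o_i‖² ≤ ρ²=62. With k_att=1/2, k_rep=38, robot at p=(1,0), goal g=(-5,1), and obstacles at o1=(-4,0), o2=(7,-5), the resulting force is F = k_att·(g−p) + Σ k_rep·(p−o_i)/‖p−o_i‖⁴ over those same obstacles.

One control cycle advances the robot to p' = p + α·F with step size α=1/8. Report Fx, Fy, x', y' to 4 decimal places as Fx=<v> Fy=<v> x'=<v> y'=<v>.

Fx=-2.7573 Fy=0.5511 x'=0.6553 y'=0.0689

F_att = 1/2·(g−p) = 1/2·(-6,1) = (-3.0000,0.5000)
o1: d²=25 ≤ ρ²=62; F_rep = 38·(5,0)/25² = (0.3040,0.0000)
o2: d²=61 ≤ ρ²=62; F_rep = 38·(-6,5)/61² = (-0.0613,0.0511)
F = F_att + ΣF_rep = (-2.7573,0.5511)
p' = p + 1/8·F = (0.6553,0.0689)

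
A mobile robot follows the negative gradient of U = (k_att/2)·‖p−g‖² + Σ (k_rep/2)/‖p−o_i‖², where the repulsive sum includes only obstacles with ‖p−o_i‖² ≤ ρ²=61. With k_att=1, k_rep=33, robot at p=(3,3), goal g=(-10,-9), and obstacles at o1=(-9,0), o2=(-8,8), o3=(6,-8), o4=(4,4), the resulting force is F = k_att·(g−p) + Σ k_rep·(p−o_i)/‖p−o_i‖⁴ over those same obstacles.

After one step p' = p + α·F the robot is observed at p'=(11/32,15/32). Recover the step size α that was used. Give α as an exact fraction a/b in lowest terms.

F_att = 1·(g−p) = 1·(-13,-12) = (-13.0000,-12.0000)
o1: d²=153 > ρ²=61 → inactive
o2: d²=146 > ρ²=61 → inactive
o3: d²=130 > ρ²=61 → inactive
o4: d²=2 ≤ ρ²=61; F_rep = 33·(-1,-1)/2² = (-8.2500,-8.2500)
F = F_att + ΣF_rep = (-21.2500,-20.2500)
Δp = p'−p = (-2.6562,-2.5312); α = Δx/Fx = (-85/32) / (-85/4) = 1/8
check: Δy/Fy = (-81/32) / (-81/4) = 1/8 ✓

α = 1/8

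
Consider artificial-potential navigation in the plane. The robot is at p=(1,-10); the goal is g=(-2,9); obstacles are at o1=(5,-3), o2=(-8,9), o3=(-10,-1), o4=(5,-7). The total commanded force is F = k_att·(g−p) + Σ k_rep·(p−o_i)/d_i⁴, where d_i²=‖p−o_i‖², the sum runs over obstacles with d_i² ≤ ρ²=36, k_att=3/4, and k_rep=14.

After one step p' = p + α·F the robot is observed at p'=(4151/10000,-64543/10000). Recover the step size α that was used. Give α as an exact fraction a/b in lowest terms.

α = 1/4

F_att = 3/4·(g−p) = 3/4·(-3,19) = (-2.2500,14.2500)
o1: d²=65 > ρ²=36 → inactive
o2: d²=442 > ρ²=36 → inactive
o3: d²=202 > ρ²=36 → inactive
o4: d²=25 ≤ ρ²=36; F_rep = 14·(-4,-3)/25² = (-0.0896,-0.0672)
F = F_att + ΣF_rep = (-2.3396,14.1828)
Δp = p'−p = (-0.5849,3.5457); α = Δx/Fx = (-5849/10000) / (-5849/2500) = 1/4
check: Δy/Fy = (35457/10000) / (35457/2500) = 1/4 ✓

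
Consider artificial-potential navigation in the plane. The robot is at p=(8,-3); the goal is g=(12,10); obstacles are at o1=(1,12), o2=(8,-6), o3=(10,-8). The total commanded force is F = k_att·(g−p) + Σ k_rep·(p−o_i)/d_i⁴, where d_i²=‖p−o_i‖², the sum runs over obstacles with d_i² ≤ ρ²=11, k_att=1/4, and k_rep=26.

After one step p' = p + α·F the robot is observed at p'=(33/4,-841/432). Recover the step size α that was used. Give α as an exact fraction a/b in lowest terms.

α = 1/4

F_att = 1/4·(g−p) = 1/4·(4,13) = (1.0000,3.2500)
o1: d²=274 > ρ²=11 → inactive
o2: d²=9 ≤ ρ²=11; F_rep = 26·(0,3)/9² = (0.0000,0.9630)
o3: d²=29 > ρ²=11 → inactive
F = F_att + ΣF_rep = (1.0000,4.2130)
Δp = p'−p = (0.2500,1.0532); α = Δx/Fx = (1/4) / (1) = 1/4
check: Δy/Fy = (455/432) / (455/108) = 1/4 ✓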